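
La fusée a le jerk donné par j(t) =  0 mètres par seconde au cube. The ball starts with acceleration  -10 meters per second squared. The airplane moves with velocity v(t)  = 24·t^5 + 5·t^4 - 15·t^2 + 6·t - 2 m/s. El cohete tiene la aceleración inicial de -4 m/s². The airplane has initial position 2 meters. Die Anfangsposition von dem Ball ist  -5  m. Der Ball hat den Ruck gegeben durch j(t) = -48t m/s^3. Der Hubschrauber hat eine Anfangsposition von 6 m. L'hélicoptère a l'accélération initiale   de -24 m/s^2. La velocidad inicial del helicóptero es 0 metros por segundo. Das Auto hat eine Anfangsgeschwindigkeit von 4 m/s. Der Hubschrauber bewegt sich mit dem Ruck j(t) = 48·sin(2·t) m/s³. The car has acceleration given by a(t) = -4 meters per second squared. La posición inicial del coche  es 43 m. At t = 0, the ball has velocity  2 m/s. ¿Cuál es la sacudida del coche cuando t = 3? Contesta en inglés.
Starting from acceleration a(t) = -4, we take 1 derivative. The derivative of acceleration gives jerk: j(t) = 0. Using j(t) = 0 and substituting t = 3, we find j = 0.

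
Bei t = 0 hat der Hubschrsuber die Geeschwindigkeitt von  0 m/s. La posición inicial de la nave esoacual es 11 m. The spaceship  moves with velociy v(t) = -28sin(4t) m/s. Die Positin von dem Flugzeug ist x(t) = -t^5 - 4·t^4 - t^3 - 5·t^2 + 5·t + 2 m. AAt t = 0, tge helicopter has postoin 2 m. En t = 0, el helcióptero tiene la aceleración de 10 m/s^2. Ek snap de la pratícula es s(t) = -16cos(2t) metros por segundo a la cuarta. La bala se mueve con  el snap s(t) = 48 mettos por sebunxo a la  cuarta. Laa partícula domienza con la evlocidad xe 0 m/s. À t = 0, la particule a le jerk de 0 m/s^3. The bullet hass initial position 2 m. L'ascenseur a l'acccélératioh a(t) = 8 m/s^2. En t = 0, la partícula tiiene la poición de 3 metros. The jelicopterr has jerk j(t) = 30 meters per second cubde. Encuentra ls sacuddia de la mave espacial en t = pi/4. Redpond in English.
To solve this, we need to take 2 derivatives of our velocity equation v(t) = -28·sin(4·t). Differentiating velocity, we get acceleration: a(t) = -112·cos(4·t). The derivative of acceleration gives jerk: j(t) = 448·sin(4·t). From the given jerk equation j(t) = 448·sin(4·t), we substitute t = pi/4 to get j = 0.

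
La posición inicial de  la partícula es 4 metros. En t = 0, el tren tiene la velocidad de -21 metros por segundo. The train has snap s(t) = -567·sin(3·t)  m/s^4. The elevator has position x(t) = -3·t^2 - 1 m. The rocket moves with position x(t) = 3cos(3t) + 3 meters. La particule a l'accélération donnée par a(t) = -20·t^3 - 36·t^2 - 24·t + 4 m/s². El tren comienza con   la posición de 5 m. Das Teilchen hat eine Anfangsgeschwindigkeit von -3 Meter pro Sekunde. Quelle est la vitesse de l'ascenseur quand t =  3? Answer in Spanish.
Para resolver esto, necesitamos tomar 1 derivada de nuestra ecuación de la posición x(t) = -3·t^2 - 1. Derivando la posición, obtenemos la velocidad: v(t) = -6·t. Usando v(t) = -6·t y sustituyendo t = 3, encontramos v = -18.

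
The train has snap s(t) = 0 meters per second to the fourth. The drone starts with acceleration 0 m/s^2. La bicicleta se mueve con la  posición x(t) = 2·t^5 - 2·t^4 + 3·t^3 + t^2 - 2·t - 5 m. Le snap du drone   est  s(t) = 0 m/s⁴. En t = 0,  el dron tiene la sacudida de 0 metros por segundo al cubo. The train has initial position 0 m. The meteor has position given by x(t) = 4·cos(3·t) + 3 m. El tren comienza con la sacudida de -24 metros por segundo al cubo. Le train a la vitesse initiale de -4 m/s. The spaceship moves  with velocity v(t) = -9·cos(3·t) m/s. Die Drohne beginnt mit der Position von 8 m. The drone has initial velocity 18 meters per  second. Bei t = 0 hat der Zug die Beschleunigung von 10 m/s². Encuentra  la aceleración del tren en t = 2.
Debemos encontrar la integral de nuestra ecuación del snap s(t) = 0 2 veces. La integral del snap es la sacudida. Usando j(0) = -24, obtenemos j(t) = -24. La integral de la sacudida es la aceleración. Usando a(0) = 10, obtenemos a(t) = 10 - 24·t. De la ecuación de la aceleración a(t) = 10 - 24·t, sustituimos t = 2 para obtener a = -38.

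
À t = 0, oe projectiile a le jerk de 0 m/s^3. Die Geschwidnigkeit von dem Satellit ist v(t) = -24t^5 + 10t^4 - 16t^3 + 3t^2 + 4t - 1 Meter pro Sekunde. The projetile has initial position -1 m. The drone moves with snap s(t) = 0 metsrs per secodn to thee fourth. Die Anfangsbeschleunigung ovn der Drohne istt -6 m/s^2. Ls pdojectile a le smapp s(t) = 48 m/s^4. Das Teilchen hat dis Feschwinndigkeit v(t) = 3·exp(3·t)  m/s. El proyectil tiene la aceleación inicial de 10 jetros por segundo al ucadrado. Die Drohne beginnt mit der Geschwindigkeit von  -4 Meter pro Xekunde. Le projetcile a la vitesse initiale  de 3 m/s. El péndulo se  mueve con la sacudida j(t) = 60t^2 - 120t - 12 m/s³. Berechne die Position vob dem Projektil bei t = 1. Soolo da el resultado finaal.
Die Position bei t = 1 ist x = 9.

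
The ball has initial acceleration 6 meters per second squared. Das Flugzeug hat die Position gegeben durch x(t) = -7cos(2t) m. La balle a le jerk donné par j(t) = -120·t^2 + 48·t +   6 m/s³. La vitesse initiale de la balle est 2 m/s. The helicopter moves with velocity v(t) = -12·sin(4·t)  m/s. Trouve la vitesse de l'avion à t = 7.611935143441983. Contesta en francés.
Nous devons dériver notre équation de la position x(t) = -7·cos(2·t) 1 fois. En prenant d/dt de x(t), nous trouvons v(t) = 14·sin(2·t). De l'équation de la vitesse v(t) = 14·sin(2·t), nous substituons t = 7.611935143441983 pour obtenir v = 6.51568051200669.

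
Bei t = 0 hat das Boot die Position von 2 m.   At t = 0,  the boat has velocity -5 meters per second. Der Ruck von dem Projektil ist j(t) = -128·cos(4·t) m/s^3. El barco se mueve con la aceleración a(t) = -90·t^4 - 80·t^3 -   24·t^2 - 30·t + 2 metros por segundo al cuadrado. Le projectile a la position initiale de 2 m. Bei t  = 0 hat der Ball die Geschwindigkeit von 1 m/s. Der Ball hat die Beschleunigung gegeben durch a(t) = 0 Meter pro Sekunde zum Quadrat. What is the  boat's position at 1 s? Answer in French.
Pour résoudre ceci, nous devons prendre 2 intégrales de notre équation de l'accélération a(t) = -90·t^4 - 80·t^3 - 24·t^2 - 30·t + 2. L'intégrale de l'accélération est la vitesse. En utilisant v(0) = -5, nous obtenons v(t) = -18·t^5 - 20·t^4 - 8·t^3 - 15·t^2 + 2·t - 5. La primitive de la vitesse, avec x(0) = 2, donne la position: x(t) = -3·t^6 - 4·t^5 - 2·t^4 - 5·t^3 + t^2 - 5·t + 2. En utilisant x(t) = -3·t^6 - 4·t^5 - 2·t^4 - 5·t^3 + t^2 - 5·t + 2 et en substituant t = 1, nous trouvons x = -16.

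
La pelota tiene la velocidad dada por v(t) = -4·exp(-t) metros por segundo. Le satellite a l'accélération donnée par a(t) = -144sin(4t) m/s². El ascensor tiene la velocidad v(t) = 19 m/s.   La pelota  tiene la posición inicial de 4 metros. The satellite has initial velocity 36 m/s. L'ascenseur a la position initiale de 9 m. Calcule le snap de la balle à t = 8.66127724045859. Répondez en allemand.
Wir müssen unsere Gleichung für die Geschwindigkeit v(t) = -4·exp(-t) 3-mal ableiten. Durch Ableiten von der Geschwindigkeit erhalten wir die Beschleunigung: a(t) = 4·exp(-t). Durch Ableiten von der Beschleunigung erhalten wir den Ruck: j(t) = -4·exp(-t). Mit d/dt von j(t) finden wir s(t) = 4·exp(-t). Mit s(t) = 4·exp(-t) und Einsetzen von t = 8.66127724045859, finden wir s = 0.000692651979265224.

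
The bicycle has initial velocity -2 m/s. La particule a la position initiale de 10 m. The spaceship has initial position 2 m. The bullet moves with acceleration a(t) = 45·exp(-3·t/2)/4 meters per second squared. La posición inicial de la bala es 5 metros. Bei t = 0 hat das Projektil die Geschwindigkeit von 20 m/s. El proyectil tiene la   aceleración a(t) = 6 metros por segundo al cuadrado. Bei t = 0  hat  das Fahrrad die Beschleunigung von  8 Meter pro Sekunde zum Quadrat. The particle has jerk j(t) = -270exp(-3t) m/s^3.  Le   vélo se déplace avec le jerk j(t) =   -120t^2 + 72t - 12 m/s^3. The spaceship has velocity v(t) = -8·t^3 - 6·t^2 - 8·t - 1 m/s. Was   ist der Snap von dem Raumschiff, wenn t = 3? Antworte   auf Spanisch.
Para resolver esto, necesitamos tomar 3 derivadas de nuestra ecuación de la velocidad v(t) = -8·t^3 - 6·t^2 - 8·t - 1. Tomando d/dt de v(t), encontramos a(t) = -24·t^2 - 12·t - 8. Tomando d/dt de a(t), encontramos j(t) = -48·t - 12. Derivando la sacudida, obtenemos el snap: s(t) = -48. Tenemos el snap s(t) = -48. Sustituyendo t = 3: s(3) = -48.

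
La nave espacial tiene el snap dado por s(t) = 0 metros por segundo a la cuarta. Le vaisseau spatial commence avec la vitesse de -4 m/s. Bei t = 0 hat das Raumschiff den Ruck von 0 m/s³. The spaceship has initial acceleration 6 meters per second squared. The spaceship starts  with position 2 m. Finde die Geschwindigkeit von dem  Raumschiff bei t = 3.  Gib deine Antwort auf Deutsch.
Wir müssen unsere Gleichung für den Snap s(t) = 0 3-mal integrieren. Durch Integration von dem Snap und Verwendung der Anfangsbedingung j(0) = 0, erhalten wir j(t) = 0. Durch Integration von dem Ruck und Verwendung der Anfangsbedingung a(0) = 6, erhalten wir a(t) = 6. Die Stammfunktion von der Beschleunigung, mit v(0) = -4, ergibt die Geschwindigkeit: v(t) = 6·t - 4. Mit v(t) = 6·t - 4 und Einsetzen von t = 3, finden wir v = 14.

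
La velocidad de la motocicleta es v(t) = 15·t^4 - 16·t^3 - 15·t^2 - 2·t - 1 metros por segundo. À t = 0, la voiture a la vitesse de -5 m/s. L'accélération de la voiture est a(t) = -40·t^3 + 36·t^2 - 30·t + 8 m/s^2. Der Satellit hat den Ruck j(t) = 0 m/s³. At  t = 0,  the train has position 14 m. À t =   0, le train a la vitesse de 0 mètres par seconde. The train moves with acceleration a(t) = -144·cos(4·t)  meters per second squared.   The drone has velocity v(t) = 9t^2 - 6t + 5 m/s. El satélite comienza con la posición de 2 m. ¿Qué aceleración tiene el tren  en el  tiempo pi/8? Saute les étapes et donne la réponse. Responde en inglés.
The answer is 0.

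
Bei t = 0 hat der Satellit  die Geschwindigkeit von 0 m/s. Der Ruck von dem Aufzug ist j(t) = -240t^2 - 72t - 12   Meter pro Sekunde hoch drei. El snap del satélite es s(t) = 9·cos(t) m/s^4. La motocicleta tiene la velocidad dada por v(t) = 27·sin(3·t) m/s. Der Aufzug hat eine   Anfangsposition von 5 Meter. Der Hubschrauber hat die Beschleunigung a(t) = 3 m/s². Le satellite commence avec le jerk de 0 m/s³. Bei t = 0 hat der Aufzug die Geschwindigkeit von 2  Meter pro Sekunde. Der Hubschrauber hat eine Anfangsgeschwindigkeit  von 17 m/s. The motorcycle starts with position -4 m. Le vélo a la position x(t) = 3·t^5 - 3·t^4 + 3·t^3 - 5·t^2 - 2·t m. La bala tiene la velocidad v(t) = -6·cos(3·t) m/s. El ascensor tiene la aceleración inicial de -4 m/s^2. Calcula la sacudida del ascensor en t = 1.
De la ecuación de la sacudida j(t) = -240·t^2 - 72·t - 12, sustituimos t = 1 para obtener j = -324.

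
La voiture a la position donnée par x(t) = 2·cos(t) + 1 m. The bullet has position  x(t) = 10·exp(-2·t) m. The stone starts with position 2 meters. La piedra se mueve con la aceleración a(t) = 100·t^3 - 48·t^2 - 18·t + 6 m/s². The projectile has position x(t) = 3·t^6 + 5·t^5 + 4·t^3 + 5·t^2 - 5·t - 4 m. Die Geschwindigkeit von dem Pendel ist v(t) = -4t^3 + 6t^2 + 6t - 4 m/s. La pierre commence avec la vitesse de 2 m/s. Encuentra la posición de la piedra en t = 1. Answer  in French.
En partant de l'accélération a(t) = 100·t^3 - 48·t^2 - 18·t + 6, nous prenons 2 primitives. La primitive de l'accélération est la vitesse. En utilisant v(0) = 2, nous obtenons v(t) = 25·t^4 - 16·t^3 - 9·t^2 + 6·t + 2. En prenant ∫v(t)dt et en appliquant x(0) = 2, nous trouvons x(t) = 5·t^5 - 4·t^4 - 3·t^3 + 3·t^2 + 2·t + 2. De l'équation de la position x(t) = 5·t^5 - 4·t^4 - 3·t^3 + 3·t^2 + 2·t + 2, nous substituons t = 1 pour obtenir x = 5.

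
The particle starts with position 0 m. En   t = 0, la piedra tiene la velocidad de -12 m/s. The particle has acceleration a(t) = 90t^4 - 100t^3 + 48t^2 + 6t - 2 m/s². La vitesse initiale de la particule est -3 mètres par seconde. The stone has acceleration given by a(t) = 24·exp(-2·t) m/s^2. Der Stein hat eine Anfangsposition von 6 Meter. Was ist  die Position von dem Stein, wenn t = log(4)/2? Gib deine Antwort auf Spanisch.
Partiendo de la aceleración a(t) = 24·exp(-2·t), tomamos 2 integrales. Tomando ∫a(t)dt y aplicando v(0) = -12, encontramos v(t) = -12·exp(-2·t). La antiderivada de la velocidad es la posición. Usando x(0) = 6, obtenemos x(t) = 6·exp(-2·t). Tenemos la posición x(t) = 6·exp(-2·t). Sustituyendo t = log(4)/2: x(log(4)/2) = 3/2.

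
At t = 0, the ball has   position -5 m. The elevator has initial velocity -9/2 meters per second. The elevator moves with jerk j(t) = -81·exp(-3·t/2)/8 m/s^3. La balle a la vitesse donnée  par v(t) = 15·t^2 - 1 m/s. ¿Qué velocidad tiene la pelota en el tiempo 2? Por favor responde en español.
De la ecuación de la velocidad v(t) = 15·t^2 - 1, sustituimos t = 2 para obtener v = 59.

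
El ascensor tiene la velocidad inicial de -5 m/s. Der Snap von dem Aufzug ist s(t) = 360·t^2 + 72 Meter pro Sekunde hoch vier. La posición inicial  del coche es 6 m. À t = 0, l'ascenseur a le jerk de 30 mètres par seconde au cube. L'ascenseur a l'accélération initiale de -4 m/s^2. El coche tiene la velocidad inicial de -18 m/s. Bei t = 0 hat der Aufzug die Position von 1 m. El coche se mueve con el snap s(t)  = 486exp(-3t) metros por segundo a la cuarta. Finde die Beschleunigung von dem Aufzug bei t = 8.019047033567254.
Um dies zu lösen, müssen wir 2 Integrale unserer Gleichung für den Snap s(t) = 360·t^2 + 72 finden. Die Stammfunktion von dem Snap ist der Ruck. Mit j(0) = 30 erhalten wir j(t) = 120·t^3 + 72·t + 30. Mit ∫j(t)dt und Anwendung von a(0) = -4, finden wir a(t) = 30·t^4 + 36·t^2 + 30·t - 4. Aus der Gleichung für die Beschleunigung a(t) = 30·t^4 + 36·t^2 + 30·t - 4, setzen wir t = 8.019047033567254 ein und erhalten a = 126605.991277643.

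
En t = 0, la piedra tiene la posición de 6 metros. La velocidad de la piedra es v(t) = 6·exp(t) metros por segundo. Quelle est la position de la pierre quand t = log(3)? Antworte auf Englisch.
Starting from velocity v(t) = 6·exp(t), we take 1 integral. Integrating velocity and using the initial condition x(0) = 6, we get x(t) = 6·exp(t). Using x(t) = 6·exp(t) and substituting t = log(3), we find x = 18.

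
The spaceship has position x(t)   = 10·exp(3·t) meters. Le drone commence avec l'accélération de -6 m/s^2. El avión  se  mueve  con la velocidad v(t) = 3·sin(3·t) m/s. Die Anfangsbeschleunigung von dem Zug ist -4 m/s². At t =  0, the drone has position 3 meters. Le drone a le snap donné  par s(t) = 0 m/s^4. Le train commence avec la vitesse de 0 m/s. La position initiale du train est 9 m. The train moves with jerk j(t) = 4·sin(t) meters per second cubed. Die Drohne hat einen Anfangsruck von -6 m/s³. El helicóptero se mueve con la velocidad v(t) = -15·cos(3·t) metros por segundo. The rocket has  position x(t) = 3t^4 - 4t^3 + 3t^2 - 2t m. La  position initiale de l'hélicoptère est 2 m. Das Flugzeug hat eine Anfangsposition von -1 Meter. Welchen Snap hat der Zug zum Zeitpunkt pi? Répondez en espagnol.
Para resolver esto, necesitamos tomar 1 derivada de nuestra ecuación de la sacudida j(t) = 4·sin(t). La derivada de la sacudida da el snap: s(t) = 4·cos(t). Tenemos el snap s(t) = 4·cos(t). Sustituyendo t = pi: s(pi) = -4.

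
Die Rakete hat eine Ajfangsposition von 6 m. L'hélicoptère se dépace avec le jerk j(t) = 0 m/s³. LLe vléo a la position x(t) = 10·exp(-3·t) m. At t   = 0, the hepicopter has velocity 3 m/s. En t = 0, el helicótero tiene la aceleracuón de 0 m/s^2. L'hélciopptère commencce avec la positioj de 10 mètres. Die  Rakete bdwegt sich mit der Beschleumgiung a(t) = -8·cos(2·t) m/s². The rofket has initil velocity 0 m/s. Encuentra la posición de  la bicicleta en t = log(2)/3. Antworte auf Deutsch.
Aus der Gleichung für die Position x(t) = 10·exp(-3·t), setzen wir t = log(2)/3 ein und erhalten x = 5.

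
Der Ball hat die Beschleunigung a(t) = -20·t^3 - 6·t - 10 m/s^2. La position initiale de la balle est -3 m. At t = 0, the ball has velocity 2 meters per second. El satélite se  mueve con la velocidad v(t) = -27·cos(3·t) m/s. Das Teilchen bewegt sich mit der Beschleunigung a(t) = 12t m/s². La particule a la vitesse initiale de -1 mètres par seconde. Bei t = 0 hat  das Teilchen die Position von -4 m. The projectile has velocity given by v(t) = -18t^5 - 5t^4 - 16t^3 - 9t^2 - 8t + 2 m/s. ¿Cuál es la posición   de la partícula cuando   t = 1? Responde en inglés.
To find the answer, we compute 2 integrals of a(t) = 12·t. Finding the integral of a(t) and using v(0) = -1: v(t) = 6·t^2 - 1. The integral of velocity is position. Using x(0) = -4, we get x(t) = 2·t^3 - t - 4. From the given position equation x(t) = 2·t^3 - t - 4, we substitute t = 1 to get x = -3.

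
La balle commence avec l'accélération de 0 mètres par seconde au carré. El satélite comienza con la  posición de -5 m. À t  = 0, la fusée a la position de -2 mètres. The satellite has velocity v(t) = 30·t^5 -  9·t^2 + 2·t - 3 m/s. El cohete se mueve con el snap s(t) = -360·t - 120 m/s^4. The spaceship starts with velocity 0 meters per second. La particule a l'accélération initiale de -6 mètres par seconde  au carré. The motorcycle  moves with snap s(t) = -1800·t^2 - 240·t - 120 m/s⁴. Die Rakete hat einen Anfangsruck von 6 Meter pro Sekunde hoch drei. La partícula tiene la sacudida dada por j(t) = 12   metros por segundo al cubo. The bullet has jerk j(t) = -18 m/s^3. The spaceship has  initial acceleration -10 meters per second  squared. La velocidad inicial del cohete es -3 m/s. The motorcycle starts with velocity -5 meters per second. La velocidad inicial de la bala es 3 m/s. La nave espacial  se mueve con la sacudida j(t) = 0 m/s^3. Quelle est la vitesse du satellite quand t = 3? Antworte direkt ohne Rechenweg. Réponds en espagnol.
v(3) = 7212.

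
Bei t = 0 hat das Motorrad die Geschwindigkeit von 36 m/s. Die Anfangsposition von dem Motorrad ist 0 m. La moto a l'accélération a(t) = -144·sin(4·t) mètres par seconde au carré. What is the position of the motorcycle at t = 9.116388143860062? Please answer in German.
Um dies zu lösen, müssen wir 2 Integrale unserer Gleichung für die Beschleunigung a(t) = -144·sin(4·t) finden. Durch Integration von der Beschleunigung und Verwendung der Anfangsbedingung v(0) = 36, erhalten wir v(t) = 36·cos(4·t). Das Integral von der Geschwindigkeit ist die Position. Mit x(0) = 0 erhalten wir x(t) = 9·sin(4·t). Wir haben die Position x(t) = 9·sin(4·t). Durch Einsetzen von t = 9.116388143860062: x(9.116388143860062) = -8.49305223940931.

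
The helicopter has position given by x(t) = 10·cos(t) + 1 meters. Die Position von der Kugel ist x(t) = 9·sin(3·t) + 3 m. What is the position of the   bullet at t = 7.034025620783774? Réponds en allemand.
Mit x(t) = 9·sin(3·t) + 3 und Einsetzen von t = 7.034025620783774, finden wir x = 9.98838423894541.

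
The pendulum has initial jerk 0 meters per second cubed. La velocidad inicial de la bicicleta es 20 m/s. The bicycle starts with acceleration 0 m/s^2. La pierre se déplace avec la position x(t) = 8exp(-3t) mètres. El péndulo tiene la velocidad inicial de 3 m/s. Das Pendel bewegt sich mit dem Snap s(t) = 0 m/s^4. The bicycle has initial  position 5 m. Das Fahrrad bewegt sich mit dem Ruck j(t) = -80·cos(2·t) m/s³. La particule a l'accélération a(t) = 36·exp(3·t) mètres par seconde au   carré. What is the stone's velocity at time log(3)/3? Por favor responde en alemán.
Ausgehend von der Position x(t) = 8·exp(-3·t), nehmen wir 1 Ableitung. Mit d/dt von x(t) finden wir v(t) = -24·exp(-3·t). Aus der Gleichung für die Geschwindigkeit v(t) = -24·exp(-3·t), setzen wir t = log(3)/3 ein und erhalten v = -8.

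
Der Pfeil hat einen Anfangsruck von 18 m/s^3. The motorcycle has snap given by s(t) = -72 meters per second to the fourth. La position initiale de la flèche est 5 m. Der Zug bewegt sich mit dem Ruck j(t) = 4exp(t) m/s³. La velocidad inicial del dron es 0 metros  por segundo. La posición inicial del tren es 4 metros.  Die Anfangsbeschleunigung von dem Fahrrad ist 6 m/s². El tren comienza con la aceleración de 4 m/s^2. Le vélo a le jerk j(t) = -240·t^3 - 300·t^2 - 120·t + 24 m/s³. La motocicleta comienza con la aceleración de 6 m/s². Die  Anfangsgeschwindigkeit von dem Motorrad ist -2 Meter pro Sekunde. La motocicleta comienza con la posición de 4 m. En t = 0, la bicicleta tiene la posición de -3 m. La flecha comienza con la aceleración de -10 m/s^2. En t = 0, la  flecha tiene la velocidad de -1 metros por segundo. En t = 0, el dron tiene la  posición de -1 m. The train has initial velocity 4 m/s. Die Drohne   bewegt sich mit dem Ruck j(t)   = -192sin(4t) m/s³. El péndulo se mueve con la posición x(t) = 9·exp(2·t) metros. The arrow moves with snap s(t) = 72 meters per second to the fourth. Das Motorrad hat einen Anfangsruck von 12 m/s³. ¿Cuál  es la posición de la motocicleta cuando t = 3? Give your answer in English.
Starting from snap s(t) = -72, we take 4 antiderivatives. Integrating snap and using the initial condition j(0) = 12, we get j(t) = 12 - 72·t. Integrating jerk and using the initial condition a(0) = 6, we get a(t) = -36·t^2 + 12·t + 6. Integrating acceleration and using the initial condition v(0) = -2, we get v(t) = -12·t^3 + 6·t^2 + 6·t - 2. The integral of velocity, with x(0) = 4, gives position: x(t) = -3·t^4 + 2·t^3 + 3·t^2 - 2·t + 4. From the given position equation x(t) = -3·t^4 + 2·t^3 + 3·t^2 - 2·t + 4, we substitute t = 3 to get x = -164.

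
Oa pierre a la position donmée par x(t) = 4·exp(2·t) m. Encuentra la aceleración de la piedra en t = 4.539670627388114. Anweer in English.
To solve this, we need to take 2 derivatives of our position equation x(t) = 4·exp(2·t). Differentiating position, we get velocity: v(t) = 8·exp(2·t). Differentiating velocity, we get acceleration: a(t) = 16·exp(2·t). Using a(t) = 16·exp(2·t) and substituting t = 4.539670627388114, we find a = 140354.967807884.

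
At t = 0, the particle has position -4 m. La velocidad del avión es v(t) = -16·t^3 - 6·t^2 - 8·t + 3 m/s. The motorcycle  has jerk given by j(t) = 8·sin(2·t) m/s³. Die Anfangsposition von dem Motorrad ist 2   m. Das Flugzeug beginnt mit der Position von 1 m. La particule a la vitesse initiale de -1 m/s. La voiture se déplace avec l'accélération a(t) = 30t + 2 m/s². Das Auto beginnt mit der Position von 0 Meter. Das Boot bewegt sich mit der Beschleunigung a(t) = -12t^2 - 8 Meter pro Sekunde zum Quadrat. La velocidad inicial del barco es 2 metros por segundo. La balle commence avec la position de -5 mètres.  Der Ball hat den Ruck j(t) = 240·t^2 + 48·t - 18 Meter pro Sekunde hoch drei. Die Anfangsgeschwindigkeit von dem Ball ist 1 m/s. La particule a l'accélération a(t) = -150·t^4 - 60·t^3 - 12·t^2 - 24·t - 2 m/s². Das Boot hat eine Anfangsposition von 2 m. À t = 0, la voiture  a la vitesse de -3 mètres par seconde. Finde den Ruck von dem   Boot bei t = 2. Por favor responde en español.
Para resolver esto, necesitamos tomar 1 derivada de nuestra ecuación de la aceleración a(t) = -12·t^2 - 8. Derivando la aceleración, obtenemos la sacudida: j(t) = -24·t. Usando j(t) = -24·t y sustituyendo t = 2, encontramos j = -48.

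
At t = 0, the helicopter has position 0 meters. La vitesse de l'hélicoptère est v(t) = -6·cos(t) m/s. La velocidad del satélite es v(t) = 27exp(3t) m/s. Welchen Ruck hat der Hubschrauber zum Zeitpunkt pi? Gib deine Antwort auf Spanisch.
Debemos derivar nuestra ecuación de la velocidad v(t) = -6·cos(t) 2 veces. Derivando la velocidad, obtenemos la aceleración: a(t) = 6·sin(t). Derivando la aceleración, obtenemos la sacudida: j(t) = 6·cos(t). Tenemos la sacudida j(t) = 6·cos(t). Sustituyendo t = pi: j(pi) = -6.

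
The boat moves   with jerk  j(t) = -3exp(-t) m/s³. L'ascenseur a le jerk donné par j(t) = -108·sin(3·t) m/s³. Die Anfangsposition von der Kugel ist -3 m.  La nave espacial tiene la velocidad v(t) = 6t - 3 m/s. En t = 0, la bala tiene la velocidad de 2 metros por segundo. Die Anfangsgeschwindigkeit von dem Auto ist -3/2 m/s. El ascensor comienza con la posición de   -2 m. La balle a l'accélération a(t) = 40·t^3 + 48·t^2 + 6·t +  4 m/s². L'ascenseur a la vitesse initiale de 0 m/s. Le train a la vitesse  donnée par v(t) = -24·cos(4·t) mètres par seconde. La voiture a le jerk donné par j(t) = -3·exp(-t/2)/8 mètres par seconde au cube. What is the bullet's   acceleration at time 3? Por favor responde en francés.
Nous avons l'accélération a(t) = 40·t^3 + 48·t^2 + 6·t + 4. En substituant t = 3: a(3) = 1534.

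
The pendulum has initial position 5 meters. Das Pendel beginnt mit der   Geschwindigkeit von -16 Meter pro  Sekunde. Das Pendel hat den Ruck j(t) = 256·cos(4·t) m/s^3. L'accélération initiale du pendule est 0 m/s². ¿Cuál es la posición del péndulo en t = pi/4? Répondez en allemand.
Wir müssen die Stammfunktion unserer Gleichung für den Ruck j(t) = 256·cos(4·t) 3-mal finden. Die Stammfunktion von dem Ruck, mit a(0) = 0, ergibt die Beschleunigung: a(t) = 64·sin(4·t). Durch Integration von der Beschleunigung und Verwendung der Anfangsbedingung v(0) = -16, erhalten wir v(t) = -16·cos(4·t). Durch Integration von der Geschwindigkeit und Verwendung der Anfangsbedingung x(0) = 5, erhalten wir x(t) = 5 - 4·sin(4·t). Wir haben die Position x(t) = 5 - 4·sin(4·t). Durch Einsetzen von t = pi/4: x(pi/4) = 5.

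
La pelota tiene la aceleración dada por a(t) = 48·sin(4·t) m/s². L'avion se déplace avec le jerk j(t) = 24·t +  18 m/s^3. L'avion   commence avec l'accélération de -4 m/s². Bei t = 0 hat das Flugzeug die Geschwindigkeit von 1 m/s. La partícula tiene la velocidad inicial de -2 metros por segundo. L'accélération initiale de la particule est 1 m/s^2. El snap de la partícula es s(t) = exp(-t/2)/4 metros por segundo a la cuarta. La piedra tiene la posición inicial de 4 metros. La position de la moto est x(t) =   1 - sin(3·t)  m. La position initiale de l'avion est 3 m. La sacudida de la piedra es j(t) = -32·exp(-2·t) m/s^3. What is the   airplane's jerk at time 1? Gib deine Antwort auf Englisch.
We have jerk j(t) = 24·t + 18. Substituting t = 1: j(1) = 42.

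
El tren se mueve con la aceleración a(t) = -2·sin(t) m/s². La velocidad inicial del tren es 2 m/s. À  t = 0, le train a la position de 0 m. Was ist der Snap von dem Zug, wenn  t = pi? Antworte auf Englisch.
To solve this, we need to take 2 derivatives of our acceleration equation a(t) = -2·sin(t). Differentiating acceleration, we get jerk: j(t) = -2·cos(t). Taking d/dt of j(t), we find s(t) = 2·sin(t). We have snap s(t) = 2·sin(t). Substituting t = pi: s(pi) = 0.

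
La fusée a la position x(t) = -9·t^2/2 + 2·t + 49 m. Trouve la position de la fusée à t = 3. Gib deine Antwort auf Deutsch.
Mit x(t) = -9·t^2/2 + 2·t + 49 und Einsetzen von t = 3, finden wir x = 29/2.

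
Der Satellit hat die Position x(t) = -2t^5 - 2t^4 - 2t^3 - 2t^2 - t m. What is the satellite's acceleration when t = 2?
We must differentiate our position equation x(t) = -2·t^5 - 2·t^4 - 2·t^3 - 2·t^2 - t 2 times. Differentiating position, we get velocity: v(t) = -10·t^4 - 8·t^3 - 6·t^2 - 4·t - 1. Taking d/dt of v(t), we find a(t) = -40·t^3 - 24·t^2 - 12·t - 4. Using a(t) = -40·t^3 - 24·t^2 - 12·t - 4 and substituting t = 2, we find a = -444.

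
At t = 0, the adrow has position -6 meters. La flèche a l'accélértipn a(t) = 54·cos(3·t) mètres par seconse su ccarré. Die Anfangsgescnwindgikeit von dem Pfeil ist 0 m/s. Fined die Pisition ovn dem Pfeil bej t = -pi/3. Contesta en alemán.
Ausgehend von der Beschleunigung a(t) = 54·cos(3·t), nehmen wir 2 Stammfunktionen. Das Integral von der Beschleunigung ist die Geschwindigkeit. Mit v(0) = 0 erhalten wir v(t) = 18·sin(3·t). Die Stammfunktion von der Geschwindigkeit ist die Position. Mit x(0) = -6 erhalten wir x(t) = -6·cos(3·t). Mit x(t) = -6·cos(3·t) und Einsetzen von t = -pi/3, finden wir x = 6.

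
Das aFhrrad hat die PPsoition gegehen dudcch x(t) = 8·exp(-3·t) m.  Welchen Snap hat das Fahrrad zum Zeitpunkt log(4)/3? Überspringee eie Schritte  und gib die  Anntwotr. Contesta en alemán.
Der Snap bei t = log(4)/3 ist s = 162.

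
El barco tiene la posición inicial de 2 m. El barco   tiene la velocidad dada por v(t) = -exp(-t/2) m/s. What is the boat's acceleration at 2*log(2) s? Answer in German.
Um dies zu lösen, müssen wir 1 Ableitung unserer Gleichung für die Geschwindigkeit v(t) = -exp(-t/2) nehmen. Mit d/dt von v(t) finden wir a(t) = exp(-t/2)/2. Mit a(t) = exp(-t/2)/2 und Einsetzen von t = 2*log(2), finden wir a = 1/4.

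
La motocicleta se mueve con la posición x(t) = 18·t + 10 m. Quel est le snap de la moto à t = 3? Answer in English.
Starting from position x(t) = 18·t + 10, we take 4 derivatives. Differentiating position, we get velocity: v(t) = 18. The derivative of velocity gives acceleration: a(t) = 0. Differentiating acceleration, we get jerk: j(t) = 0. The derivative of jerk gives snap: s(t) = 0. We have snap s(t) = 0. Substituting t = 3: s(3) = 0.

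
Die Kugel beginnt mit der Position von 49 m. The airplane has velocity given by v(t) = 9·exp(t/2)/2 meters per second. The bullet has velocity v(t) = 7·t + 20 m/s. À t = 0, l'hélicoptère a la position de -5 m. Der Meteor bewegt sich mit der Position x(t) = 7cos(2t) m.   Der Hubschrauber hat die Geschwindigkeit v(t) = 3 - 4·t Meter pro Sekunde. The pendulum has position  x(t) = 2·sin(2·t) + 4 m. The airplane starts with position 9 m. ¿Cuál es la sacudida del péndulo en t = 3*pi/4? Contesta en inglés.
We must differentiate our position equation x(t) = 2·sin(2·t) + 4 3 times. Taking d/dt of x(t), we find v(t) = 4·cos(2·t). Taking d/dt of v(t), we find a(t) = -8·sin(2·t). Differentiating acceleration, we get jerk: j(t) = -16·cos(2·t). From the given jerk equation j(t) = -16·cos(2·t), we substitute t = 3*pi/4 to get j = 0.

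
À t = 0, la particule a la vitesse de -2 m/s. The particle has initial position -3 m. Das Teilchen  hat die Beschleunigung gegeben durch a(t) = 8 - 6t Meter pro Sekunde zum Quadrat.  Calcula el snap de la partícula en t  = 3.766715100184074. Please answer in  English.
Starting from acceleration a(t) = 8 - 6·t, we take 2 derivatives. The derivative of acceleration gives jerk: j(t) = -6. The derivative of jerk gives snap: s(t) = 0. From the given snap equation s(t) = 0, we substitute t = 3.766715100184074 to get s = 0.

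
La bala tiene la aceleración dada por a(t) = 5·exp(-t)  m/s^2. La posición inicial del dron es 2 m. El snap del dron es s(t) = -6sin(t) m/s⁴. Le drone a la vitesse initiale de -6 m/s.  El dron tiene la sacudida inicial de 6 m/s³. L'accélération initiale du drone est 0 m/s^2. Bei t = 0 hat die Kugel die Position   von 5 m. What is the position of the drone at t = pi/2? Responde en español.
Para resolver esto, necesitamos tomar 4 integrales de nuestra ecuación del snap s(t) = -6·sin(t). Tomando ∫s(t)dt y aplicando j(0) = 6, encontramos j(t) = 6·cos(t). Tomando ∫j(t)dt y aplicando a(0) = 0, encontramos a(t) = 6·sin(t). La integral de la aceleración, con v(0) = -6, da la velocidad: v(t) = -6·cos(t). La integral de la velocidad es la posición. Usando x(0) = 2, obtenemos x(t) = 2 - 6·sin(t). Tenemos la posición x(t) = 2 - 6·sin(t). Sustituyendo t = pi/2: x(pi/2) = -4.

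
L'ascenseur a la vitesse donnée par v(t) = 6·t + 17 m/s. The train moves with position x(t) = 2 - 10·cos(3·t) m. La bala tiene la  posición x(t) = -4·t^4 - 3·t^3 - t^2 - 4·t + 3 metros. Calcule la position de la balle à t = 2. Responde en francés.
Nous avons la position x(t) = -4·t^4 - 3·t^3 - t^2 - 4·t + 3. En substituant t = 2: x(2) = -97.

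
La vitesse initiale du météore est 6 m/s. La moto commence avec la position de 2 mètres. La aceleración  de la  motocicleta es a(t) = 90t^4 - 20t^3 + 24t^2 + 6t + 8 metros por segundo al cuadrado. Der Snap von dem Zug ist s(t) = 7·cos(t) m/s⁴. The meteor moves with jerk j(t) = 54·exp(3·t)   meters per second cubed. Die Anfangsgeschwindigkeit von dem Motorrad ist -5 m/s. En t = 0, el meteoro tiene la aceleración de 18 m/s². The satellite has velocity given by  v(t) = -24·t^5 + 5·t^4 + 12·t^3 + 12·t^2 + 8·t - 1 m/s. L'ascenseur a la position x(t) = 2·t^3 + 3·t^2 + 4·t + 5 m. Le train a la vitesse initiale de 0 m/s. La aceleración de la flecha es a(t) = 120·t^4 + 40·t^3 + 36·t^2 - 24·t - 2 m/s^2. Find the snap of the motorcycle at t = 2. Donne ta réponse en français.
Nous devons dériver notre équation de l'accélération a(t) = 90·t^4 - 20·t^3 + 24·t^2 + 6·t + 8 2 fois. En prenant d/dt de a(t), nous trouvons j(t) = 360·t^3 - 60·t^2 + 48·t + 6. La dérivée du jerk donne le snap: s(t) = 1080·t^2 - 120·t + 48. En utilisant s(t) = 1080·t^2 - 120·t + 48 et en substituant t = 2, nous trouvons s = 4128.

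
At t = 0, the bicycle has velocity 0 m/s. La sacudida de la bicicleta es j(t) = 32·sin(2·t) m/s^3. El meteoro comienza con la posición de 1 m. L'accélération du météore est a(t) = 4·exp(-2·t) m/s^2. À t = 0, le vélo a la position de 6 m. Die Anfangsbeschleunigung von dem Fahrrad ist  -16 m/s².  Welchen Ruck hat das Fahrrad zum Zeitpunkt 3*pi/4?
Mit j(t) = 32·sin(2·t) und Einsetzen von t = 3*pi/4, finden wir j = -32.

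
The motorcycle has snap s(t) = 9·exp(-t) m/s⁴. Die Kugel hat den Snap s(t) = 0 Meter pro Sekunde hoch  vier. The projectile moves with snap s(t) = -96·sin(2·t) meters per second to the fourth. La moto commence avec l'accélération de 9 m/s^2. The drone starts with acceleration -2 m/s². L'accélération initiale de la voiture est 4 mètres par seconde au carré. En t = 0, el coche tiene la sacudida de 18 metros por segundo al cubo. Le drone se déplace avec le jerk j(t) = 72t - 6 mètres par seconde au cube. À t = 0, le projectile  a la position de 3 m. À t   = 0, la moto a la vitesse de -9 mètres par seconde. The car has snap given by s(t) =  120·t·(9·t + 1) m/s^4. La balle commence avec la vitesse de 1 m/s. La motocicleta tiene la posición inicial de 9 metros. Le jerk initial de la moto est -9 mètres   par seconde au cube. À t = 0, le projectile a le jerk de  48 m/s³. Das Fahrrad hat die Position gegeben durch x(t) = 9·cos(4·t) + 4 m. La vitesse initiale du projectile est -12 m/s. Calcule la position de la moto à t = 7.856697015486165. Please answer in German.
Ausgehend von dem Snap s(t) = 9·exp(-t), nehmen wir 4 Integrale. Das Integral von dem Snap ist der Ruck. Mit j(0) = -9 erhalten wir j(t) = -9·exp(-t). Mit ∫j(t)dt und Anwendung von a(0) = 9, finden wir a(t) = 9·exp(-t). Mit ∫a(t)dt und Anwendung von v(0) = -9, finden wir v(t) = -9·exp(-t). Durch Integration von der Geschwindigkeit und Verwendung der Anfangsbedingung x(0) = 9, erhalten wir x(t) = 9·exp(-t). Aus der Gleichung für die Position x(t) = 9·exp(-t), setzen wir t = 7.856697015486165 ein und erhalten x = 0.00348435462598424.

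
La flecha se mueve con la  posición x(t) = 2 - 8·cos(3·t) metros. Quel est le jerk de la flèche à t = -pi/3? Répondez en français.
En partant de la position x(t) = 2 - 8·cos(3·t), nous prenons 3 dérivées. La dérivée de la position donne la vitesse: v(t) = 24·sin(3·t). En prenant d/dt de v(t), nous trouvons a(t) = 72·cos(3·t). En prenant d/dt de a(t), nous trouvons j(t) = -216·sin(3·t). En utilisant j(t) = -216·sin(3·t) et en substituant t = -pi/3, nous trouvons j = 0.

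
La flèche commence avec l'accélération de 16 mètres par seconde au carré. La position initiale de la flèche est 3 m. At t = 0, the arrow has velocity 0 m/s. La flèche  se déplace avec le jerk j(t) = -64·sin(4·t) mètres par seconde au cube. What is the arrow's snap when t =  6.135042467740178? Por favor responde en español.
Partiendo de la sacudida j(t) = -64·sin(4·t), tomamos 1 derivada. La derivada de la sacudida da el snap: s(t) = -256·cos(4·t). Usando s(t) = -256·cos(4·t) y sustituyendo t = 6.135042467740178, encontramos s = -212.353876583816.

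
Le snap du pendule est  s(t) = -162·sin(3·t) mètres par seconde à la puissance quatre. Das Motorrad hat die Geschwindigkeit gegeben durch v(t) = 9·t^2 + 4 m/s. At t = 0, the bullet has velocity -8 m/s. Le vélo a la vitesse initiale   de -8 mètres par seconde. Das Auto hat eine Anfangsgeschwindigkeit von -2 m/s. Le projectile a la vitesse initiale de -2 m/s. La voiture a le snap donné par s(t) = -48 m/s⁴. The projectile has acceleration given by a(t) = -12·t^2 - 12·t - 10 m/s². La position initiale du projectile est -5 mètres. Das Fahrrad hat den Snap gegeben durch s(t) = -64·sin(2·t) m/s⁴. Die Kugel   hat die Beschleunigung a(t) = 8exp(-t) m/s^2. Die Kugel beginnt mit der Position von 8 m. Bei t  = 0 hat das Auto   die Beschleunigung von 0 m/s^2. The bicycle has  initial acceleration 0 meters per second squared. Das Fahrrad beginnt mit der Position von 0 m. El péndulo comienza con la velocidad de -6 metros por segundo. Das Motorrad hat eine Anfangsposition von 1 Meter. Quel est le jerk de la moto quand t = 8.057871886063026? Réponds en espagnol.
Partiendo de la velocidad v(t) = 9·t^2 + 4, tomamos 2 derivadas. Derivando la velocidad, obtenemos la aceleración: a(t) = 18·t. La derivada de la aceleración da la sacudida: j(t) = 18. De la ecuación de la sacudida j(t) = 18, sustituimos t = 8.057871886063026 para obtener j = 18.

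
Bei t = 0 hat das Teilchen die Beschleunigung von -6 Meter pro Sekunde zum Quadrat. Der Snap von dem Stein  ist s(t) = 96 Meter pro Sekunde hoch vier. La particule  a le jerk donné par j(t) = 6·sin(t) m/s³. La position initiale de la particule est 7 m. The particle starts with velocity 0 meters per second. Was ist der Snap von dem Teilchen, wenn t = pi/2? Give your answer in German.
Wir müssen unsere Gleichung für den Ruck j(t) = 6·sin(t) 1-mal ableiten. Durch Ableiten von dem Ruck erhalten wir den Snap: s(t) = 6·cos(t). Aus der Gleichung für den Snap s(t) = 6·cos(t), setzen wir t = pi/2 ein und erhalten s = 0.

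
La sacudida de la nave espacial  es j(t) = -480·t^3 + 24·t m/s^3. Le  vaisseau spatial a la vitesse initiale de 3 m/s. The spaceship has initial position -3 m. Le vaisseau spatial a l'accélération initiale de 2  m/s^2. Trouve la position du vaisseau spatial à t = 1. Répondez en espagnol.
Necesitamos integrar nuestra ecuación de la sacudida j(t) = -480·t^3 + 24·t 3 veces. Tomando ∫j(t)dt y aplicando a(0) = 2, encontramos a(t) = -120·t^4 + 12·t^2 + 2. La integral de la aceleración, con v(0) = 3, da la velocidad: v(t) = -24·t^5 + 4·t^3 + 2·t + 3. Integrando la velocidad y usando la condición inicial x(0) = -3, obtenemos x(t) = -4·t^6 + t^4 + t^2 + 3·t - 3. Tenemos la posición x(t) = -4·t^6 + t^4 + t^2 + 3·t - 3. Sustituyendo t = 1: x(1) = -2.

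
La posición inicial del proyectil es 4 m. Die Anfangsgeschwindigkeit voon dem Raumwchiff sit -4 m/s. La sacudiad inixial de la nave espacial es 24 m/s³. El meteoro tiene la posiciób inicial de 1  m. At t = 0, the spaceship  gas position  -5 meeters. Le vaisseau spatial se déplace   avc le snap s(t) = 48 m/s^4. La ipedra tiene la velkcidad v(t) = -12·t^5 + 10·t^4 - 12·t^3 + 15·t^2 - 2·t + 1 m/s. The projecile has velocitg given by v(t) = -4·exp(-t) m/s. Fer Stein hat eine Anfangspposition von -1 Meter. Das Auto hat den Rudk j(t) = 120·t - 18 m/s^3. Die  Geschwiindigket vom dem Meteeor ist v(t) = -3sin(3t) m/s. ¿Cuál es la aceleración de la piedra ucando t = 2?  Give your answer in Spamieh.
Partiendo de la velocidad v(t) = -12·t^5 + 10·t^4 - 12·t^3 + 15·t^2 - 2·t + 1, tomamos 1 derivada. Tomando d/dt de v(t), encontramos a(t) = -60·t^4 + 40·t^3 - 36·t^2 + 30·t - 2. De la ecuación de la aceleración a(t) = -60·t^4 + 40·t^3 - 36·t^2 + 30·t - 2, sustituimos t = 2 para obtener a = -726.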